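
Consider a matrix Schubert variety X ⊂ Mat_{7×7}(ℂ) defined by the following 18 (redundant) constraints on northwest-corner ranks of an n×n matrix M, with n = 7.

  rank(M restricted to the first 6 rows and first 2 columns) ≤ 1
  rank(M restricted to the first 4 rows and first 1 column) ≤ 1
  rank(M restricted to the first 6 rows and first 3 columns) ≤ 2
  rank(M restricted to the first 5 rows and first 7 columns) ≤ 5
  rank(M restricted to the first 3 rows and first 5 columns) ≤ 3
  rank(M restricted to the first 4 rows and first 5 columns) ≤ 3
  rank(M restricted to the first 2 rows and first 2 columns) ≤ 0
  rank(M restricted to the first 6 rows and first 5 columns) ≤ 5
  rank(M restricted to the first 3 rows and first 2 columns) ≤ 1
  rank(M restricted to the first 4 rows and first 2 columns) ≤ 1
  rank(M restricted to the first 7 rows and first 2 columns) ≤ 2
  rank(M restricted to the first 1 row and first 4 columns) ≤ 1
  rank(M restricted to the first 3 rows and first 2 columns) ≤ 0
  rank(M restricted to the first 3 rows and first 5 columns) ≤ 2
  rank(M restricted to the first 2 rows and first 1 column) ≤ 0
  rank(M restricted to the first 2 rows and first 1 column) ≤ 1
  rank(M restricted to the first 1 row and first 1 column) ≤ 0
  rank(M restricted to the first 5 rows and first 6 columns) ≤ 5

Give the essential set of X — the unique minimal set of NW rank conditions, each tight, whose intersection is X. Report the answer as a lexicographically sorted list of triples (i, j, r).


Reconstructing r_w from the 18 given conditions:

  row 1: 0 | 0 | 1 | 1 | 1 | 1 | 1
  row 2: 0 | 0 | 1 | 2 | 2 | 2 | 2
  row 3: 0 | 0 | 1 | 2 | 2 | 3 | 3
  row 4: 1 | 1 | 2 | 3 | 3 | 4 | 4
  row 5: 1 | 1 | 2 | 3 | 4 | 5 | 5
  row 6: 1 | 1 | 2 | 3 | 4 | 5 | 6
  row 7: 1 | 2 | 3 | 4 | 5 | 6 | 7

second differences of R give the permutation w = (3, 4, 6, 1, 5, 7, 2).

|D(w)|=9, |Ess(w)|=3:

[(3, 2, 0), (3, 5, 2), (6, 2, 1)]


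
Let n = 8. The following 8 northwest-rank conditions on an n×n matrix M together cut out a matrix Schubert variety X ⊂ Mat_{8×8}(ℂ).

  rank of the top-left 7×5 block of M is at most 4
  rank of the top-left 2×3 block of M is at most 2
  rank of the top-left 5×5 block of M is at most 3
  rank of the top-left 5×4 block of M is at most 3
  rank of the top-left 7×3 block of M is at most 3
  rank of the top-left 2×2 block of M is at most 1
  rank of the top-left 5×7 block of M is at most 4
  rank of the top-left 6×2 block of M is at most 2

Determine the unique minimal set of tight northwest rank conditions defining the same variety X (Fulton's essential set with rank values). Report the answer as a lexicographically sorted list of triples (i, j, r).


Rank table r_w(8×8) implied by the 8 constraints:

  R[1]: 1  1  1  1  1  1  1  1
  R[2]: 1  1  2  2  2  2  2  2
  R[3]: 1  2  3  3  3  3  3  3
  R[4]: 1  2  3  3  3  4  4  4
  R[5]: 1  2  3  3  3  4  4  5
  R[6]: 1  2  3  4  4  5  5  6
  R[7]: 1  2  3  4  4  5  6  7
  R[8]: 1  2  3  4  5  6  7  8

so w = (1, 3, 2, 6, 8, 4, 7, 5).

Fulton essential set (4 of the 7 Rothe cells):

[(2, 2, 1), (5, 5, 3), (5, 7, 4), (7, 5, 4)]


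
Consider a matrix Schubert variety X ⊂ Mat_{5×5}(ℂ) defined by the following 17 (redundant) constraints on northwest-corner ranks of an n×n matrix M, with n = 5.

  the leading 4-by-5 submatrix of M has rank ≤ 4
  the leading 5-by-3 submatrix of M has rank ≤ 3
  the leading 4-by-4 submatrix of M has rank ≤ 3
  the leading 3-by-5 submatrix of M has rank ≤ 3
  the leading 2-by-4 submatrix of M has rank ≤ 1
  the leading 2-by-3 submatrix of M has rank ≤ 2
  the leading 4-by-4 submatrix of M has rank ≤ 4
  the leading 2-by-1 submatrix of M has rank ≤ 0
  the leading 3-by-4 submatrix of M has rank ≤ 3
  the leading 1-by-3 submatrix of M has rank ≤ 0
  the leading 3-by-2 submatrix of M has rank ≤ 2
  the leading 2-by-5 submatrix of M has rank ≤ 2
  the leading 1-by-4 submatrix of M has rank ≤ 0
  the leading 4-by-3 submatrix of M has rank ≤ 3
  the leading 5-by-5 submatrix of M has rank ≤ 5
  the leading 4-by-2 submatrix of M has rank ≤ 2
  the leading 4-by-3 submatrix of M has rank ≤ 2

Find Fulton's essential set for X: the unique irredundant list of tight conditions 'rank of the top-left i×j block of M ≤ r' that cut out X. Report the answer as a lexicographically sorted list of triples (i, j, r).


Propagating the 17 rank bounds to every northwest block:

  i=1: 0 0 0 0 1
  i=2: 0 1 1 1 2
  i=3: 1 2 2 2 3
  i=4: 1 2 2 3 4
  i=5: 1 2 3 4 5

the unique w with this rank table is (5, 2, 1, 4, 3).

Rothe diagram D(w) (6 cells), 3 SE-corners (essential conditions):

[(1, 4, 0), (2, 1, 0), (4, 3, 2)]


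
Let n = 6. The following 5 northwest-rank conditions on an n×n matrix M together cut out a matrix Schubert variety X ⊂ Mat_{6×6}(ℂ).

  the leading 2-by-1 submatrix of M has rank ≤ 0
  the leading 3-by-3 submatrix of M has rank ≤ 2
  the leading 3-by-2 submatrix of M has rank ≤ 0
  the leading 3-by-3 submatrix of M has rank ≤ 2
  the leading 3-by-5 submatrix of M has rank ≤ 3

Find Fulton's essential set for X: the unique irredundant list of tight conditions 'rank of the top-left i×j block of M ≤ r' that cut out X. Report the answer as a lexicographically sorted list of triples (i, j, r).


Recovering R(i,j) via the rank-extension bound from the 5 conditions:

  i=1: 0 | 0 | 1 | 1 | 1 | 1
  i=2: 0 | 0 | 1 | 2 | 2 | 2
  i=3: 0 | 0 | 1 | 2 | 3 | 3
  i=4: 1 | 1 | 2 | 3 | 4 | 4
  i=5: 1 | 2 | 3 | 4 | 5 | 5
  i=6: 1 | 2 | 3 | 4 | 5 | 6

second differences of R give the permutation w = (3, 4, 5, 1, 2, 6).

|D(w)|=6, |Ess(w)|=1:

[(3, 2, 0)]


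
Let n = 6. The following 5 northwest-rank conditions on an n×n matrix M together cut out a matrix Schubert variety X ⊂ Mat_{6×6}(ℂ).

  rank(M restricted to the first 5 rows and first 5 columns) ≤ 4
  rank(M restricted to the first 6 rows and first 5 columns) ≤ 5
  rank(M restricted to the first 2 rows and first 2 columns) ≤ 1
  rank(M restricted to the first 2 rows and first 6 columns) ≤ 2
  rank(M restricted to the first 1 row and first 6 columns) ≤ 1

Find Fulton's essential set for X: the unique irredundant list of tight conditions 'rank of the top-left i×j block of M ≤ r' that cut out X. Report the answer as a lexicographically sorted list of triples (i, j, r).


Recovering R(i,j) via the rank-extension bound from the 5 conditions:

  R[1]: 1  1  1  1  1  1
  R[2]: 1  1  2  2  2  2
  R[3]: 1  2  3  3  3  3
  R[4]: 1  2  3  4  4  4
  R[5]: 1  2  3  4  4  5
  R[6]: 1  2  3  4  5  6

the unique w with this rank table is (1, 3, 2, 4, 6, 5).

|D(w)|=2, |Ess(w)|=2:

[(2, 2, 1), (5, 5, 4)]


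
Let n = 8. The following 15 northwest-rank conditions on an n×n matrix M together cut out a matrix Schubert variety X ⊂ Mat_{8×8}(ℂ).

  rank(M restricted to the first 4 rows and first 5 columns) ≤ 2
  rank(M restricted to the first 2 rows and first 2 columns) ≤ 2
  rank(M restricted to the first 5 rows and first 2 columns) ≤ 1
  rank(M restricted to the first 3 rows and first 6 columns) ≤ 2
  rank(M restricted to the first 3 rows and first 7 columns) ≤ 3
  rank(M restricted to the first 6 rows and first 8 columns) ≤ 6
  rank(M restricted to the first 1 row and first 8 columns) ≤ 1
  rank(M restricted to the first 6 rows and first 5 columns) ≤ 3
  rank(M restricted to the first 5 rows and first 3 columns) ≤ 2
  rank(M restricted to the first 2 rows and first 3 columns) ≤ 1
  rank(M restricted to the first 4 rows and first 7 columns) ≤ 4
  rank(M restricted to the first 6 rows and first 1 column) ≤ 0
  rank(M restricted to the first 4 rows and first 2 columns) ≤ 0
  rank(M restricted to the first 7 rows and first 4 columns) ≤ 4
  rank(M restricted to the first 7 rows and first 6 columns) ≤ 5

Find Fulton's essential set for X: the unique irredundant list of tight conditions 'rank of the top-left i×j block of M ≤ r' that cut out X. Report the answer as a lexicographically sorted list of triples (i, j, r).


Rank table r_w(8×8) implied by the 15 constraints:

  row 1: 0 0 1 1 1 1 1 1
  row 2: 0 0 1 2 2 2 2 2
  row 3: 0 0 1 2 2 2 3 3
  row 4: 0 0 1 2 2 3 4 4
  row 5: 0 1 2 3 3 4 5 5
  row 6: 0 1 2 3 3 4 5 6
  row 7: 1 2 3 4 4 5 6 7
  row 8: 1 2 3 4 5 6 7 8

so w = (3, 4, 7, 6, 2, 8, 1, 5).

D(w) has 14 cells with 5 SE-corners; essential set:

[(3, 6, 2), (4, 2, 0), (4, 5, 2), (6, 1, 0), (6, 5, 3)]


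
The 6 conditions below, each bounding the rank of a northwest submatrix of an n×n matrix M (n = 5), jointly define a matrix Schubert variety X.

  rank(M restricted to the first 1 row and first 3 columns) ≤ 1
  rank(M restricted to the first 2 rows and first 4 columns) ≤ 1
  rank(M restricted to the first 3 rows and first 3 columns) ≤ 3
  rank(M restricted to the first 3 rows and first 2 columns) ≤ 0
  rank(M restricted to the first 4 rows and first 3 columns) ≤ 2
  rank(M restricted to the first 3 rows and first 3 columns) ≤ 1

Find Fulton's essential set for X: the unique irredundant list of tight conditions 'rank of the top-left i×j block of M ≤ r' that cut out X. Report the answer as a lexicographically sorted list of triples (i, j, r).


Propagating the 6 rank bounds to every northwest block:

  row 1: 0  0  1  1  1
  row 2: 0  0  1  1  2
  row 3: 0  0  1  2  3
  row 4: 1  1  2  3  4
  row 5: 1  2  3  4  5

giving w = (3, 5, 4, 1, 2) via Δ²R.

|D(w)|=7, |Ess(w)|=2:

[(2, 4, 1), (3, 2, 0)]


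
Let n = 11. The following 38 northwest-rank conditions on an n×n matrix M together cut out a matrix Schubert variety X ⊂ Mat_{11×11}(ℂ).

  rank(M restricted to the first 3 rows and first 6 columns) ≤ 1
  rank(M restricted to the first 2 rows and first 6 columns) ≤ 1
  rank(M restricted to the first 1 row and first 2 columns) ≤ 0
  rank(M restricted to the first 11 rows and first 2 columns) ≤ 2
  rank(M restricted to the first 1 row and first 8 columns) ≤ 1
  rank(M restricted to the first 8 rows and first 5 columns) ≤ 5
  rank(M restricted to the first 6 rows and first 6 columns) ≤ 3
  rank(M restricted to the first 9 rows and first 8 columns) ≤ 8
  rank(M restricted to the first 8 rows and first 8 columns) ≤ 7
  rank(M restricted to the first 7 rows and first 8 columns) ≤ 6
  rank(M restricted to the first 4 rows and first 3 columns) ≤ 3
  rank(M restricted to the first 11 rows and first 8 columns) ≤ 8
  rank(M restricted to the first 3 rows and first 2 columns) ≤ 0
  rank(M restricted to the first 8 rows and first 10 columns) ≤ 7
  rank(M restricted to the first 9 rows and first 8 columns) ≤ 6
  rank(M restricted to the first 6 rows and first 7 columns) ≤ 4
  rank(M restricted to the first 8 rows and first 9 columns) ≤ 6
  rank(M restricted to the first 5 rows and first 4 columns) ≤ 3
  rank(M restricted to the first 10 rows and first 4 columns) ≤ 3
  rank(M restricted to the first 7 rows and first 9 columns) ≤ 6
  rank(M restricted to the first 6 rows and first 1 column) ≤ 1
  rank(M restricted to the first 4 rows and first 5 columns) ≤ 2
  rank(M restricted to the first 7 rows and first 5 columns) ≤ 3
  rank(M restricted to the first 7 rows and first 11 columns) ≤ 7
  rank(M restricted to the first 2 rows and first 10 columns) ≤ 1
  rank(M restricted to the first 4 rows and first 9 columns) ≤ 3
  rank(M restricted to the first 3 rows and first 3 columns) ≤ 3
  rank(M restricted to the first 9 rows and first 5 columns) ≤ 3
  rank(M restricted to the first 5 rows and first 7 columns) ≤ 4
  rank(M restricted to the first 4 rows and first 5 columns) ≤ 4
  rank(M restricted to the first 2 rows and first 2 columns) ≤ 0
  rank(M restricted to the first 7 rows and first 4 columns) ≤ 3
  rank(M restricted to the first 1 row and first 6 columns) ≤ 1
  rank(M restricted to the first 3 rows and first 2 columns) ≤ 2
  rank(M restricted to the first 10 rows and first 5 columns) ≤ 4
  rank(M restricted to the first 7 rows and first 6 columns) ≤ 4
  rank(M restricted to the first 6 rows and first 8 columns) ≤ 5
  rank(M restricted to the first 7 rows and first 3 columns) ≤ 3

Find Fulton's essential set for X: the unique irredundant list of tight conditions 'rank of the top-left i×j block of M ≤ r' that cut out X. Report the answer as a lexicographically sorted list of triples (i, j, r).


The tightest implied rank at each (i,j), from the 38 conditions:

  0  0  1  1  1  1  1  1  1  1  1
  0  0  1  1  1  1  1  1  1  1  2
  0  0  1  1  1  1  2  2  2  2  3
  1  1  2  2  2  2  3  3  3  3  4
  1  2  3  3  3  3  4  4  4  4  5
  1  2  3  3  3  3  4  5  5  5  6
  1  2  3  3  3  4  5  6  6  6  7
  1  2  3  3  3  4  5  6  6  7  8
  1  2  3  3  3  4  5  6  7  8  9
  1  2  3  3  4  5  6  7  8  9  10
  1  2  3  4  5  6  7  8  9  10  11

the unique w with this rank table is (3, 11, 7, 1, 2, 8, 6, 10, 9, 5, 4).

7 SE-corners of the 27-cell Rothe diagram give Ess(w):

[(2, 10, 1), (3, 2, 0), (3, 6, 1), (6, 6, 3), (8, 9, 6), (9, 5, 3), (10, 4, 3)]


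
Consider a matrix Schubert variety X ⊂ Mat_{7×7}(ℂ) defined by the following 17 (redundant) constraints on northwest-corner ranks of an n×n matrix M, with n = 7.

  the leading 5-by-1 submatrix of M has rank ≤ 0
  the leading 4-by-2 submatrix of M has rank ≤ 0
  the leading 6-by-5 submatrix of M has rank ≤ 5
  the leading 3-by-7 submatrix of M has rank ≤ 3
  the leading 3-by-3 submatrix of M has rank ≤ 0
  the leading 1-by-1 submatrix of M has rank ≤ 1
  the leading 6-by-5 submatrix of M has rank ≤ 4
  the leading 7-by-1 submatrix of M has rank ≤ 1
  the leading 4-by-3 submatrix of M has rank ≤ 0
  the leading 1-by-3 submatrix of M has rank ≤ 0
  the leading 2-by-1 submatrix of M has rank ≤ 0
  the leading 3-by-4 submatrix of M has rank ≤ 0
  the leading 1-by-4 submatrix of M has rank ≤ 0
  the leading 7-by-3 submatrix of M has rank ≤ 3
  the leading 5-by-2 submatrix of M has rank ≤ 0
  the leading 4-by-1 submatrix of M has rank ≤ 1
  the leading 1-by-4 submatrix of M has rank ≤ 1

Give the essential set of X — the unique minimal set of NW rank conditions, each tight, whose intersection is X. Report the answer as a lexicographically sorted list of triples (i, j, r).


Recovering R(i,j) via the rank-extension bound from the 17 conditions:

  0 | 0 | 0 | 0 | 1 | 1 | 1
  0 | 0 | 0 | 0 | 1 | 2 | 2
  0 | 0 | 0 | 0 | 1 | 2 | 3
  0 | 0 | 0 | 1 | 2 | 3 | 4
  0 | 0 | 1 | 2 | 3 | 4 | 5
  1 | 1 | 2 | 3 | 4 | 5 | 6
  1 | 2 | 3 | 4 | 5 | 6 | 7

so w = (5, 6, 7, 4, 3, 1, 2).

|D(w)|=17, |Ess(w)|=3:

[(3, 4, 0), (4, 3, 0), (5, 2, 0)]


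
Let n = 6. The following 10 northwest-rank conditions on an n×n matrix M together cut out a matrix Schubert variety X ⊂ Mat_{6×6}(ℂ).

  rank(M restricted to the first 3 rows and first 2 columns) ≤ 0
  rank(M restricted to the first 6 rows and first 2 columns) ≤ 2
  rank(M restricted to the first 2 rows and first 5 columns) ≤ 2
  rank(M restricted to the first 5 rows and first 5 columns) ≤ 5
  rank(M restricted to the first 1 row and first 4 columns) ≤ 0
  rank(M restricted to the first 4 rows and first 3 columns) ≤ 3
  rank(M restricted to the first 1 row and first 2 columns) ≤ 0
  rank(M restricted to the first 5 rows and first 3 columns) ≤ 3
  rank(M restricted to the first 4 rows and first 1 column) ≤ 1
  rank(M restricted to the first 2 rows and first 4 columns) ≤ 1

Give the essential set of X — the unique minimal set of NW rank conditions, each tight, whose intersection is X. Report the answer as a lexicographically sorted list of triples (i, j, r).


Rank table r_w(6×6) implied by the 10 constraints:

  0 | 0 | 0 | 0 | 1 | 1
  0 | 0 | 1 | 1 | 2 | 2
  0 | 0 | 1 | 2 | 3 | 3
  1 | 1 | 2 | 3 | 4 | 4
  1 | 2 | 3 | 4 | 5 | 5
  1 | 2 | 3 | 4 | 5 | 6

hence w(1..6) = (5, 3, 4, 1, 2, 6).

Rothe diagram D(w) (8 cells), 2 SE-corners (essential conditions):

[(1, 4, 0), (3, 2, 0)]


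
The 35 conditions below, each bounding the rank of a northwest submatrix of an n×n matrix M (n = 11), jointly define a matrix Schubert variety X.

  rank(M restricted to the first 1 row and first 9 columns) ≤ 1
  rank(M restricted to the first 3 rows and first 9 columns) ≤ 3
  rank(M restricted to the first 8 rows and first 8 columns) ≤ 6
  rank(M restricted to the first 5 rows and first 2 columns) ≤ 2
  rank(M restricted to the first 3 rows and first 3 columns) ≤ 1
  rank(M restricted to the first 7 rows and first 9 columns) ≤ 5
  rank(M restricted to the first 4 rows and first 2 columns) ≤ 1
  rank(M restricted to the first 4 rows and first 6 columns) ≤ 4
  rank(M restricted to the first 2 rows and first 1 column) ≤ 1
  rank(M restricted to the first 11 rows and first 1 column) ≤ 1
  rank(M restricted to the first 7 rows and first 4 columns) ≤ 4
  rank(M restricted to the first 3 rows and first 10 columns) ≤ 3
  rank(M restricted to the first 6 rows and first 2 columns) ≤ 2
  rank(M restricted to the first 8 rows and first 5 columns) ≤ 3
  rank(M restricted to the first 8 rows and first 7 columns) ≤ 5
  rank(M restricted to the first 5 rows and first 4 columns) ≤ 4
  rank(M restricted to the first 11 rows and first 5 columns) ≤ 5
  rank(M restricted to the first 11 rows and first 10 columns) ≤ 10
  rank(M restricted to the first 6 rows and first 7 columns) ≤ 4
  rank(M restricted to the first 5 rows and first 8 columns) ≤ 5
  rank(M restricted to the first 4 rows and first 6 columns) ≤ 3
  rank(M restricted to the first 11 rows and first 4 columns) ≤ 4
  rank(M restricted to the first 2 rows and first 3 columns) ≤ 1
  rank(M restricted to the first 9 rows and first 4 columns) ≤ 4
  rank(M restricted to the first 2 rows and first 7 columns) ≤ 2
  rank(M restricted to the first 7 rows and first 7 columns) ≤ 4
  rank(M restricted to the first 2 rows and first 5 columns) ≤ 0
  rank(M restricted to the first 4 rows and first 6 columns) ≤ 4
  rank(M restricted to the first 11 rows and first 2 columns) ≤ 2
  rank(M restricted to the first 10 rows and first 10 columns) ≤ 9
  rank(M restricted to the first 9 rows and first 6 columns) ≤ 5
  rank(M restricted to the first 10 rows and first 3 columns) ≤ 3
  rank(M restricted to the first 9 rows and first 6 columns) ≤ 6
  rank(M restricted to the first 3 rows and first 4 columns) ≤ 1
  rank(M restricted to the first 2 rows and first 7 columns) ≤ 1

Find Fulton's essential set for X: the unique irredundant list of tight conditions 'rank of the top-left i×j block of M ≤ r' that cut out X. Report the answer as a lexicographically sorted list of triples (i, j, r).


The tightest implied rank at each (i,j), from the 35 conditions:

  0 0 0 0 0 1 1 1 1 1 1
  0 0 0 0 0 1 1 2 2 2 2
  1 1 1 1 1 2 2 3 3 3 3
  1 1 2 2 2 3 3 4 4 4 4
  1 2 3 3 3 4 4 5 5 5 5
  1 2 3 3 3 4 4 5 5 6 6
  1 2 3 3 3 4 4 5 5 6 7
  1 2 3 3 3 4 5 6 6 7 8
  1 2 3 4 4 5 6 7 7 8 9
  1 2 3 4 5 6 7 8 8 9 10
  1 2 3 4 5 6 7 8 9 10 11

second differences of R give the permutation w = (6, 8, 1, 3, 2, 10, 11, 7, 4, 5, 9).

Rothe diagram D(w) (22 cells), 6 SE-corners (essential conditions):

[(2, 5, 0), (2, 7, 1), (4, 2, 1), (7, 7, 4), (7, 9, 5), (8, 5, 3)]


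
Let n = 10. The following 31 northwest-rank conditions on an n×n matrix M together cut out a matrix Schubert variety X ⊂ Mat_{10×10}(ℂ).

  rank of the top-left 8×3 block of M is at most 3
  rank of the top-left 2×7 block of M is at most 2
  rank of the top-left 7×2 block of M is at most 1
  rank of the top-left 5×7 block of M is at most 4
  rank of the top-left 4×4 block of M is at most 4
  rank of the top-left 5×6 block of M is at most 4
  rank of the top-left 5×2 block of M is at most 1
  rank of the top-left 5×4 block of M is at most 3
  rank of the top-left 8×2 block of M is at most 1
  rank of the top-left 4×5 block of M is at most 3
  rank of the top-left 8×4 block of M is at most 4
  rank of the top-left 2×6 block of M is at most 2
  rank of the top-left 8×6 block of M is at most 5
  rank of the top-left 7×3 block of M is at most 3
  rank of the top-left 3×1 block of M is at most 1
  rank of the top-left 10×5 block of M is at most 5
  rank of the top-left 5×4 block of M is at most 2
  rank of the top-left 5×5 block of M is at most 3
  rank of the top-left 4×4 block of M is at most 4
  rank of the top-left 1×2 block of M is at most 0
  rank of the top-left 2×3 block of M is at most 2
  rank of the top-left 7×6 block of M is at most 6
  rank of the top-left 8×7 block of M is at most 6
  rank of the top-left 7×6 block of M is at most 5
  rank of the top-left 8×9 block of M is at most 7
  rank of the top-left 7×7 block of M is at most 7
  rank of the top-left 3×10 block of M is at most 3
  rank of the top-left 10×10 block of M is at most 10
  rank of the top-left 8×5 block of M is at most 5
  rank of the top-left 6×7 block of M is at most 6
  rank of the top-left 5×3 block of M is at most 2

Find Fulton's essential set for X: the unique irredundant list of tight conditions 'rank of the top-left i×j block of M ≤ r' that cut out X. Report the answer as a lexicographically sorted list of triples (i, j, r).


Recovering R(i,j) via the rank-extension bound from the 31 conditions:

  R[1]: 0 0 1 1 1 1 1 1 1 1
  R[2]: 1 1 2 2 2 2 2 2 2 2
  R[3]: 1 1 2 2 3 3 3 3 3 3
  R[4]: 1 1 2 2 3 4 4 4 4 4
  R[5]: 1 1 2 2 3 4 4 5 5 5
  R[6]: 1 1 2 3 4 5 5 6 6 6
  R[7]: 1 1 2 3 4 5 6 7 7 7
  R[8]: 1 1 2 3 4 5 6 7 7 8
  R[9]: 1 2 3 4 5 6 7 8 8 9
  R[10]: 1 2 3 4 5 6 7 8 9 10

second differences of R give the permutation w = (3, 1, 5, 6, 8, 4, 7, 10, 2, 9).

Fulton essential set (5 of the 13 Rothe cells):

[(1, 2, 0), (5, 4, 2), (5, 7, 4), (8, 2, 1), (8, 9, 7)]


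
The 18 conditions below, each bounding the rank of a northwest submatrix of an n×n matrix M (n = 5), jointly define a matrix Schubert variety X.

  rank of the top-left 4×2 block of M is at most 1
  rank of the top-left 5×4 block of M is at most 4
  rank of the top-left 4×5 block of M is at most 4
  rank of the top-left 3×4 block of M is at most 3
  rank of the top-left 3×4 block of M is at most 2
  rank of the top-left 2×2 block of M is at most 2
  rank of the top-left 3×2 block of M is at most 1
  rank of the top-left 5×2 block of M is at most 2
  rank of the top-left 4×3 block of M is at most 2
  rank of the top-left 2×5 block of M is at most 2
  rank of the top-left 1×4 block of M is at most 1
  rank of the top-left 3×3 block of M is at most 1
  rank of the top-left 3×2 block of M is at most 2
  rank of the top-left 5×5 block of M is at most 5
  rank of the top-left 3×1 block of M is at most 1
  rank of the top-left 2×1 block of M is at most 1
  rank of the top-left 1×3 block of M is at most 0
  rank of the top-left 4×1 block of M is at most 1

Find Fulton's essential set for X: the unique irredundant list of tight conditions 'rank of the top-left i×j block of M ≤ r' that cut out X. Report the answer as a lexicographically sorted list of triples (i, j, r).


Recovering R(i,j) via the rank-extension bound from the 18 conditions:

  0, 0, 0, 1, 1
  1, 1, 1, 2, 2
  1, 1, 1, 2, 3
  1, 1, 2, 3, 4
  1, 2, 3, 4, 5

second differences of R give the permutation w = (4, 1, 5, 3, 2).

|D(w)|=6, |Ess(w)|=3:

[(1, 3, 0), (3, 3, 1), (4, 2, 1)]


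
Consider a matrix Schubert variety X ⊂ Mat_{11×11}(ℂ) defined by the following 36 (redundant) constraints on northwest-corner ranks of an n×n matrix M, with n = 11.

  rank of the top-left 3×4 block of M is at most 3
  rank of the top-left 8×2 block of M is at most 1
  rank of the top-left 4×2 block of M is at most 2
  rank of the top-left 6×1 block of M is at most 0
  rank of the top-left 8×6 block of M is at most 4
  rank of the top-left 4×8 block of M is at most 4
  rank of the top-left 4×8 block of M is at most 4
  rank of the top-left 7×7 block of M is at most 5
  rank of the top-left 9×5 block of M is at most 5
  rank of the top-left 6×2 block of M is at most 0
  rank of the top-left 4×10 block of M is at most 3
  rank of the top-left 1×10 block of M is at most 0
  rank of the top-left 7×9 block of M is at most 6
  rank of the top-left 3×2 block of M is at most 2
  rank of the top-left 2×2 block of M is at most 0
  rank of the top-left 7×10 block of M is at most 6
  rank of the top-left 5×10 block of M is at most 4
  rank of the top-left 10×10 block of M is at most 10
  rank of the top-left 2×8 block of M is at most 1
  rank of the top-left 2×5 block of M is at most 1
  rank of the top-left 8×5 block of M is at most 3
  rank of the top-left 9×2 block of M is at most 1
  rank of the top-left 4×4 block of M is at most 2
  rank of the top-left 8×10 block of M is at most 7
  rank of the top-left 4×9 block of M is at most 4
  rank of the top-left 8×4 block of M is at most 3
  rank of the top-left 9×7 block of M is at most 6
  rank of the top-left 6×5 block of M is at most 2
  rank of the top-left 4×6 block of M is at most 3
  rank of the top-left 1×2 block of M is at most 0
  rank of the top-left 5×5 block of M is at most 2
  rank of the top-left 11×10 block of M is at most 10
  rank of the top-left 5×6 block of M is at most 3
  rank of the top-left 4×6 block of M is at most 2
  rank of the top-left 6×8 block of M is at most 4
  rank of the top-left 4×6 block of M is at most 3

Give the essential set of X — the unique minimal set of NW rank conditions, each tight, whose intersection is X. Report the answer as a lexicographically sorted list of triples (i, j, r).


Rank table r_w(11×11) implied by the 36 constraints:

  0, 0, 0, 0, 0, 0, 0, 0, 0, 0, 1
  0, 0, 1, 1, 1, 1, 1, 1, 1, 1, 2
  0, 0, 1, 2, 2, 2, 2, 2, 2, 2, 3
  0, 0, 1, 2, 2, 2, 3, 3, 3, 3, 4
  0, 0, 1, 2, 2, 3, 4, 4, 4, 4, 5
  0, 0, 1, 2, 2, 3, 4, 4, 5, 5, 6
  1, 1, 2, 3, 3, 4, 5, 5, 6, 6, 7
  1, 1, 2, 3, 3, 4, 5, 6, 7, 7, 8
  1, 1, 2, 3, 4, 5, 6, 7, 8, 8, 9
  1, 2, 3, 4, 5, 6, 7, 8, 9, 9, 10
  1, 2, 3, 4, 5, 6, 7, 8, 9, 10, 11

hence w(1..11) = (11, 3, 4, 7, 6, 9, 1, 8, 5, 2, 10).

Rothe diagram D(w) (28 cells), 7 SE-corners (essential conditions):

[(1, 10, 0), (4, 6, 2), (6, 2, 0), (6, 5, 2), (6, 8, 4), (8, 5, 3), (9, 2, 1)]


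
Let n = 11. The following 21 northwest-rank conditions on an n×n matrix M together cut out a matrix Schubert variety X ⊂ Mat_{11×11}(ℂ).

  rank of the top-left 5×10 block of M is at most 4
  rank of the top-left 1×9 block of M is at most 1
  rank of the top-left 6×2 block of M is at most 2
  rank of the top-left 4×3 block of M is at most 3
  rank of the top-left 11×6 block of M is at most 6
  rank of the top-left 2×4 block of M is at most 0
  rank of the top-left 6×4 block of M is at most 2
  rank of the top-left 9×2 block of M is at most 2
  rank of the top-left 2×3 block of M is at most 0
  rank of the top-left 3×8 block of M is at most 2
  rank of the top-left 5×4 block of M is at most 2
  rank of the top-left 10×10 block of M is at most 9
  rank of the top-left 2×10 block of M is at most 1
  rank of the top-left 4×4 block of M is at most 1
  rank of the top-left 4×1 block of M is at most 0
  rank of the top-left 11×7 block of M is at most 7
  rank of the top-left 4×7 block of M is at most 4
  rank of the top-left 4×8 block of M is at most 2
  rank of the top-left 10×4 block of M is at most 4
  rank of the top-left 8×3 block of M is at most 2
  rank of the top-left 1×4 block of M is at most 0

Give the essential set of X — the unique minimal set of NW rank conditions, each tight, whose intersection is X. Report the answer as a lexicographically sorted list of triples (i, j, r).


Propagating the 21 rank bounds to every northwest block:

  R[1]: 0 0 0 0 1 1 1 1 1 1 1
  R[2]: 0 0 0 0 1 1 1 1 1 1 2
  R[3]: 0 1 1 1 2 2 2 2 2 2 3
  R[4]: 0 1 1 1 2 2 2 2 3 3 4
  R[5]: 1 2 2 2 3 3 3 3 4 4 5
  R[6]: 1 2 2 2 3 4 4 4 5 5 6
  R[7]: 1 2 2 3 4 5 5 5 6 6 7
  R[8]: 1 2 2 3 4 5 6 6 7 7 8
  R[9]: 1 2 3 4 5 6 7 7 8 8 9
  R[10]: 1 2 3 4 5 6 7 8 9 9 10
  R[11]: 1 2 3 4 5 6 7 8 9 10 11

second differences of R give the permutation w = (5, 11, 2, 9, 1, 6, 4, 7, 3, 8, 10).

ℓ(w)=24; the 7 essential cells (i,j,r):

[(2, 4, 0), (2, 10, 1), (4, 1, 0), (4, 4, 1), (4, 8, 2), (6, 4, 2), (8, 3, 2)]


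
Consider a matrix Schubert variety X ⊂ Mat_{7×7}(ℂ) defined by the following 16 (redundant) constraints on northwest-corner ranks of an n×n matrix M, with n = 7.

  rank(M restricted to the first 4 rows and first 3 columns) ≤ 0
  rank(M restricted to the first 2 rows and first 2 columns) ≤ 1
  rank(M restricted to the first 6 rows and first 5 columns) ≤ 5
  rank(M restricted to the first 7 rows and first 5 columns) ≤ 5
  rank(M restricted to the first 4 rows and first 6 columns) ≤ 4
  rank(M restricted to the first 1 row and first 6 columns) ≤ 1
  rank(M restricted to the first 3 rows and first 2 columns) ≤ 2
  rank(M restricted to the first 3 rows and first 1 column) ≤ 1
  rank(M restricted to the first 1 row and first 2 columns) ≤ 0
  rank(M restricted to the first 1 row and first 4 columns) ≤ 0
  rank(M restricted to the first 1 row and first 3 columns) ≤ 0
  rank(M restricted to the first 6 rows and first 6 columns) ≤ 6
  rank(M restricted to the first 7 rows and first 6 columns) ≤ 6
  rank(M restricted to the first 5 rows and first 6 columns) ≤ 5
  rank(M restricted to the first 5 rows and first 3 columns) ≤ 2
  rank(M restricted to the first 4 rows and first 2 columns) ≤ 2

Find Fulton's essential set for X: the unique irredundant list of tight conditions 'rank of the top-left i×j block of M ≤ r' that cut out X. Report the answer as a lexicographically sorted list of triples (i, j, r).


Recovering R(i,j) via the rank-extension bound from the 16 conditions:

  i=1: 0  0  0  0  1  1  1
  i=2: 0  0  0  1  2  2  2
  i=3: 0  0  0  1  2  3  3
  i=4: 0  0  0  1  2  3  4
  i=5: 1  1  1  2  3  4  5
  i=6: 1  2  2  3  4  5  6
  i=7: 1  2  3  4  5  6  7

hence w(1..7) = (5, 4, 6, 7, 1, 2, 3).

D(w) has 13 cells with 2 SE-corners; essential set:

[(1, 4, 0), (4, 3, 0)]


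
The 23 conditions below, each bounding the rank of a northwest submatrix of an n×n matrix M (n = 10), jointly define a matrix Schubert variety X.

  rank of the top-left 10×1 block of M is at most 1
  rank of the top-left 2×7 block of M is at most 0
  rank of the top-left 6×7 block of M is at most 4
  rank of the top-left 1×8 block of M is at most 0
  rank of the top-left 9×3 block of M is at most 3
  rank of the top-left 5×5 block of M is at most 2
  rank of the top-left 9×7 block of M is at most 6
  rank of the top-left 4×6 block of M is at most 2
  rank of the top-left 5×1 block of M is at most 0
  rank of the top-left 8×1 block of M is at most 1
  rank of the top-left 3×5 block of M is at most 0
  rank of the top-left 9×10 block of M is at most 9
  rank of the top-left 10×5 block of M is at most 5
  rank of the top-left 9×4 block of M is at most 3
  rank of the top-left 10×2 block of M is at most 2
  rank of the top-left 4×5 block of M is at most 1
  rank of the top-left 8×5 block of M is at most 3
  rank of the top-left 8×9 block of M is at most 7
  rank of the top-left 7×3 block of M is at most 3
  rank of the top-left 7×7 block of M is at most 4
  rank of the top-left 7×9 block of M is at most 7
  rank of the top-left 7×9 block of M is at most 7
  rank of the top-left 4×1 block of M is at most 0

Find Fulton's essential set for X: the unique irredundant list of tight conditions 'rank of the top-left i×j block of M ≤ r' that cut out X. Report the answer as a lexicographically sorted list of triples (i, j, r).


Recovering R(i,j) via the rank-extension bound from the 23 conditions:

  0  0  0  0  0  0  0  0  1  1
  0  0  0  0  0  0  0  1  2  2
  0  0  0  0  0  1  1  2  3  3
  0  1  1  1  1  2  2  3  4  4
  0  1  2  2  2  3  3  4  5  5
  1  2  3  3  3  4  4  5  6  6
  1  2  3  3  3  4  4  5  6  7
  1  2  3  3  3  4  5  6  7  8
  1  2  3  3  4  5  6  7  8  9
  1  2  3  4  5  6  7  8  9  10

second differences of R give the permutation w = (9, 8, 6, 2, 3, 1, 10, 7, 5, 4).

Rothe diagram D(w) (28 cells), 7 SE-corners (essential conditions):

[(1, 8, 0), (2, 7, 0), (3, 5, 0), (5, 1, 0), (7, 7, 4), (8, 5, 3), (9, 4, 3)]


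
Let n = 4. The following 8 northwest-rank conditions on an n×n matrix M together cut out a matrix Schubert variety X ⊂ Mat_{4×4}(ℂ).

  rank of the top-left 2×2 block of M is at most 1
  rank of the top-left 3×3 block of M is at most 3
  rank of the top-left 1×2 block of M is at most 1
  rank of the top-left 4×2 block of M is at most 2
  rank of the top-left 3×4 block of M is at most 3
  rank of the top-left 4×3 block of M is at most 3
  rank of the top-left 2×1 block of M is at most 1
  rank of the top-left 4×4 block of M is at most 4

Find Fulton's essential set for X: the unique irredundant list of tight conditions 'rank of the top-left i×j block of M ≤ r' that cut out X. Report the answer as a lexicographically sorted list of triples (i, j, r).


The tightest implied rank at each (i,j), from the 8 conditions:

  1, 1, 1, 1
  1, 1, 2, 2
  1, 2, 3, 3
  1, 2, 3, 4

hence w(1..4) = (1, 3, 2, 4).

ℓ(w)=1; the 1 essential cell (i,j,r):

[(2, 2, 1)]


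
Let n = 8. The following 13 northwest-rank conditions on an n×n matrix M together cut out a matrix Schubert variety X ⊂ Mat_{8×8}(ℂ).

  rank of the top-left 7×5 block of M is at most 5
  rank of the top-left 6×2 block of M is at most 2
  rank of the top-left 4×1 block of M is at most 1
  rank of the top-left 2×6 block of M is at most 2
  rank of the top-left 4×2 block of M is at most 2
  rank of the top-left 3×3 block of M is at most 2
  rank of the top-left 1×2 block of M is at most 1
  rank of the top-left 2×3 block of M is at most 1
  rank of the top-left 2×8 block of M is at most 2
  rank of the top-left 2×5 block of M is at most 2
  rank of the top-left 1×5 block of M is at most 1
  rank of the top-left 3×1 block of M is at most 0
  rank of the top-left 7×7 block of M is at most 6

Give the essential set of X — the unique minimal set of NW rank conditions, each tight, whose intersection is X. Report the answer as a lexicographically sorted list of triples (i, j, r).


Rank table r_w(8×8) implied by the 13 constraints:

  i=1: 0, 1, 1, 1, 1, 1, 1, 1
  i=2: 0, 1, 1, 2, 2, 2, 2, 2
  i=3: 0, 1, 2, 3, 3, 3, 3, 3
  i=4: 1, 2, 3, 4, 4, 4, 4, 4
  i=5: 1, 2, 3, 4, 5, 5, 5, 5
  i=6: 1, 2, 3, 4, 5, 6, 6, 6
  i=7: 1, 2, 3, 4, 5, 6, 6, 7
  i=8: 1, 2, 3, 4, 5, 6, 7, 8

second differences of R give the permutation w = (2, 4, 3, 1, 5, 6, 8, 7).

D(w) has 5 cells with 3 SE-corners; essential set:

[(2, 3, 1), (3, 1, 0), (7, 7, 6)]


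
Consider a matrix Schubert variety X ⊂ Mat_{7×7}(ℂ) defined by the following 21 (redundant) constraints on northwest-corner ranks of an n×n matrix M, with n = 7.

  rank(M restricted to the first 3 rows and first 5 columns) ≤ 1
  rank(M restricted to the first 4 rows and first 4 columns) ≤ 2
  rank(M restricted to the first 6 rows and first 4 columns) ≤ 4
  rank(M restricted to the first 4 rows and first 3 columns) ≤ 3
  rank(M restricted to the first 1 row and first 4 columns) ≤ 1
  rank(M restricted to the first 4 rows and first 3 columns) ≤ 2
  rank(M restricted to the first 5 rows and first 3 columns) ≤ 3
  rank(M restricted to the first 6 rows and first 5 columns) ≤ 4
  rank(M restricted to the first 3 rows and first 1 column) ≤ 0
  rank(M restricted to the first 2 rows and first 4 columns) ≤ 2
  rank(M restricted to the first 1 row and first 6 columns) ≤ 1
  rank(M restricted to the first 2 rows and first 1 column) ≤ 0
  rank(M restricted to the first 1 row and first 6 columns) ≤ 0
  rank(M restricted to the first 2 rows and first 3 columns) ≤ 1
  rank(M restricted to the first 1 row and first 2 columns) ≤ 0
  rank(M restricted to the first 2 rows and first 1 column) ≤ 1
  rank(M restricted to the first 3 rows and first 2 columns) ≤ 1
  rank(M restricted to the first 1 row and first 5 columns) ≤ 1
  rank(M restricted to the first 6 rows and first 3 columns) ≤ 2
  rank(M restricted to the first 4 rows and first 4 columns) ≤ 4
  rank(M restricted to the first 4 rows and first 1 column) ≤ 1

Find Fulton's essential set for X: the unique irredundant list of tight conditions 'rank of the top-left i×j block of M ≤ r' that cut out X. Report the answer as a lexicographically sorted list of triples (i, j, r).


Reconstructing r_w from the 21 given conditions:

  i=1: 0  0  0  0  0  0  1
  i=2: 0  1  1  1  1  1  2
  i=3: 0  1  1  1  1  2  3
  i=4: 1  2  2  2  2  3  4
  i=5: 1  2  2  3  3  4  5
  i=6: 1  2  2  3  4  5  6
  i=7: 1  2  3  4  5  6  7

second differences of R give the permutation w = (7, 2, 6, 1, 4, 5, 3).

|D(w)|=13, |Ess(w)|=4:

[(1, 6, 0), (3, 1, 0), (3, 5, 1), (6, 3, 2)]


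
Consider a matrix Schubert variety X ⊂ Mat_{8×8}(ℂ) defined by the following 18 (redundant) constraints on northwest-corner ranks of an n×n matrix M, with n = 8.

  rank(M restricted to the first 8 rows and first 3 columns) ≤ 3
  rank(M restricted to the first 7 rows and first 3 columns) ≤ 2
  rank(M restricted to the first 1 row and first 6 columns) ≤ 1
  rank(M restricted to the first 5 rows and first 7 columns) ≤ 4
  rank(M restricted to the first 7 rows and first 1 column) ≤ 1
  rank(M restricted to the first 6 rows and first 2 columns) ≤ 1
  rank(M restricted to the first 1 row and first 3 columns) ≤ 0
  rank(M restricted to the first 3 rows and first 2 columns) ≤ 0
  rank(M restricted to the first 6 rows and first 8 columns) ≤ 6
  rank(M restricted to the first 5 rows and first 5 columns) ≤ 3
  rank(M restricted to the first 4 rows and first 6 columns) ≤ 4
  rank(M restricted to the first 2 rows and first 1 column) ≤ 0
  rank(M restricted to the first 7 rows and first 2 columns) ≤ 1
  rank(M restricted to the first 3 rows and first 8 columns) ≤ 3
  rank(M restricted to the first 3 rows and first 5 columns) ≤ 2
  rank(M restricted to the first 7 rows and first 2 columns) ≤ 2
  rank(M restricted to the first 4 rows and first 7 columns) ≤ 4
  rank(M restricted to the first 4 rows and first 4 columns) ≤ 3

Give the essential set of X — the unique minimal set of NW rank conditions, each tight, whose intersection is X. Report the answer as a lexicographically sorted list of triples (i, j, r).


Computing R[i][j] = min implied NW-rank bound (n=8, 18 conditions):

  0 0 0 1 1 1 1 1
  0 0 1 2 2 2 2 2
  0 0 1 2 2 3 3 3
  1 1 2 3 3 4 4 4
  1 1 2 3 3 4 4 5
  1 1 2 3 4 5 5 6
  1 1 2 3 4 5 6 7
  1 2 3 4 5 6 7 8

hence w(1..8) = (4, 3, 6, 1, 8, 5, 7, 2).

ℓ(w)=13; the 6 essential cells (i,j,r):

[(1, 3, 0), (3, 2, 0), (3, 5, 2), (5, 5, 3), (5, 7, 4), (7, 2, 1)]


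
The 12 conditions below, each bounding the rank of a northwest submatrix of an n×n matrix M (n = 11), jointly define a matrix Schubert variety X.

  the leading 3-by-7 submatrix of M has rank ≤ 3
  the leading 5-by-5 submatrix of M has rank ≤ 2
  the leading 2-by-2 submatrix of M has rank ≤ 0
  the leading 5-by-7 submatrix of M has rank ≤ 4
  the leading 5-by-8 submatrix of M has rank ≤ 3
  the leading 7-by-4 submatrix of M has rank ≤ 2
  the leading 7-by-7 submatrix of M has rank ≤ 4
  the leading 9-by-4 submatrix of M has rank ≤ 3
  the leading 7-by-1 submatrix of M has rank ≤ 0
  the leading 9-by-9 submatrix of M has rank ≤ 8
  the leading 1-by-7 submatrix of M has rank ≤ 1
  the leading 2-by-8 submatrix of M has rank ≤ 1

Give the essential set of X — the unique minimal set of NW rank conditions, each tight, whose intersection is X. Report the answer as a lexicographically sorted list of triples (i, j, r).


Computing R[i][j] = min implied NW-rank bound (n=11, 12 conditions):

  R[1]: 0 | 0 | 1 | 1 | 1 | 1 | 1 | 1 | 1 | 1 | 1
  R[2]: 0 | 0 | 1 | 1 | 1 | 1 | 1 | 1 | 2 | 2 | 2
  R[3]: 0 | 1 | 2 | 2 | 2 | 2 | 2 | 2 | 3 | 3 | 3
  R[4]: 0 | 1 | 2 | 2 | 2 | 3 | 3 | 3 | 4 | 4 | 4
  R[5]: 0 | 1 | 2 | 2 | 2 | 3 | 3 | 3 | 4 | 5 | 5
  R[6]: 0 | 1 | 2 | 2 | 3 | 4 | 4 | 4 | 5 | 6 | 6
  R[7]: 0 | 1 | 2 | 2 | 3 | 4 | 4 | 5 | 6 | 7 | 7
  R[8]: 1 | 2 | 3 | 3 | 4 | 5 | 5 | 6 | 7 | 8 | 8
  R[9]: 1 | 2 | 3 | 3 | 4 | 5 | 6 | 7 | 8 | 9 | 9
  R[10]: 1 | 2 | 3 | 4 | 5 | 6 | 7 | 8 | 9 | 10 | 10
  R[11]: 1 | 2 | 3 | 4 | 5 | 6 | 7 | 8 | 9 | 10 | 11

reading off 1-entries of Δ²R: w = (3, 9, 2, 6, 10, 5, 8, 1, 7, 4, 11).

|D(w)|=24, |Ess(w)|=8:

[(2, 2, 0), (2, 8, 1), (5, 5, 2), (5, 8, 3), (7, 1, 0), (7, 4, 2), (7, 7, 4), (9, 4, 3)]
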